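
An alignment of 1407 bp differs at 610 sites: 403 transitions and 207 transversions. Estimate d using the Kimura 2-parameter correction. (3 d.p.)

0.724

P = 403/1407 ≈ 0.286425 and Q = 207/1407 ≈ 0.147122.
Under the Kimura two-parameter model, d = −½ ln(1 − 2P − Q) − ¼ ln(1 − 2Q).
1 − 2P − Q = 0.280028, giving −½ ln(0.280028) = 0.636433.
1 − 2Q = 0.705756, giving −¼ ln(0.705756) = 0.087121.
d = 0.636433 + 0.087121 = 0.723554.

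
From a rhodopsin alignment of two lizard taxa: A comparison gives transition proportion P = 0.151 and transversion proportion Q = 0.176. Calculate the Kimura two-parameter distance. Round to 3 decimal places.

Under the Kimura two-parameter model, d = −½ ln(1 − 2P − Q) − ¼ ln(1 − 2Q).
1 − 2P − Q = 0.522, giving −½ ln(0.522) = 0.325044.
1 − 2Q = 0.648, giving −¼ ln(0.648) = 0.108466.
d = 0.325044 + 0.108466 = 0.433510.

0.434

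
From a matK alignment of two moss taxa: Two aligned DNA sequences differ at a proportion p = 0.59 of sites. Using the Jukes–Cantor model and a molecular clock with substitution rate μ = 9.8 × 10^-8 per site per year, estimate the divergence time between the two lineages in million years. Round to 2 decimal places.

5.91

d = −(3/4) ln(1 − 4p/3) = −0.75 ln(1 − 0.786667) = −0.75 ln(0.213333)
  = −0.75 × (-1.544901) = 1.158676 substitutions/site.
Under a molecular clock d = 2μt, so t = d/(2μ) = 1.158676 / (2 × 9.8 × 10^-8) = 5.91 million years.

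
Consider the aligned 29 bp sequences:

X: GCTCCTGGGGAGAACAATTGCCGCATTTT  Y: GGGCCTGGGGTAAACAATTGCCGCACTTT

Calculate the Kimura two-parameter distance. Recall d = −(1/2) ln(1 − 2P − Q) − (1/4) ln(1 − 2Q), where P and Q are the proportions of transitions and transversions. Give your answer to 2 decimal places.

0.20

Of 29 sites, 2 differences are transitions and 3 are transversions, so P = 2/29 ≈ 0.068966 and Q = 3/29 ≈ 0.103448.
Under the Kimura two-parameter model, d = −½ ln(1 − 2P − Q) − ¼ ln(1 − 2Q).
1 − 2P − Q = 0.75862, giving −½ ln(0.75862) = 0.138127.
1 − 2Q = 0.793104, giving −¼ ln(0.793104) = 0.057950.
d = 0.138127 + 0.057950 = 0.196077.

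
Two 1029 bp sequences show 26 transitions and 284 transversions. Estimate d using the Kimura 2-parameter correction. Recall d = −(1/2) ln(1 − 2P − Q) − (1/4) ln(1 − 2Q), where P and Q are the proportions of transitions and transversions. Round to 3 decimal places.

0.398

P = 26/1029 ≈ 0.025267 and Q = 284/1029 ≈ 0.275996.
Under the Kimura two-parameter model, d = −½ ln(1 − 2P − Q) − ¼ ln(1 − 2Q).
1 − 2P − Q = 0.67347, giving −½ ln(0.67347) = 0.197656.
1 − 2Q = 0.448008, giving −¼ ln(0.448008) = 0.200736.
d = 0.197656 + 0.200736 = 0.398392.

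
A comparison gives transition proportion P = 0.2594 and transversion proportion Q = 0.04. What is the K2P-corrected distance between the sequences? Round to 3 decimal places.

Under the Kimura two-parameter model, d = −½ ln(1 − 2P − Q) − ¼ ln(1 − 2Q).
1 − 2P − Q = 0.4412, giving −½ ln(0.4412) = 0.409128.
1 − 2Q = 0.92, giving −¼ ln(0.92) = 0.020845.
d = 0.409128 + 0.020845 = 0.429973.

0.430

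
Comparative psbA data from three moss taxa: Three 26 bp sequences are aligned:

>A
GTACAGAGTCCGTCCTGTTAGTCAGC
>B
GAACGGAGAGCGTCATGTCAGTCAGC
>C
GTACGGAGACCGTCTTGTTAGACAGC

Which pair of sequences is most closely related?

A and C

A–B: 6/26 differ, p = 0.231, d = 0.276.
A–C: 4/26 differ, p = 0.154, d = 0.172.
B–C: 5/26 differ, p = 0.192, d = 0.222.
The smallest distance is between A and C.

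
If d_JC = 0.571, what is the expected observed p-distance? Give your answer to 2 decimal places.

p = (3/4)(1 − e^(−4d/3)) = 0.75 × (1 − e^(-0.761333)) = 0.75 × (1 − 0.467043) = 0.399718.

0.40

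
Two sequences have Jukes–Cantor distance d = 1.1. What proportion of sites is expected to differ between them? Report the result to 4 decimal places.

0.5770

p = (3/4)(1 − e^(−4d/3)) = 0.75 × (1 − e^(-1.466667)) = 0.75 × (1 − 0.230693) = 0.576980.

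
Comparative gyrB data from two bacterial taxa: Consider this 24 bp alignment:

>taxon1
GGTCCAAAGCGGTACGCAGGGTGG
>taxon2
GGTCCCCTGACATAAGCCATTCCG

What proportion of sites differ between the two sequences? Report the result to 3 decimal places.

0.542

The sequences differ at 13 of 24 positions.
p = 13/24 = 0.541666… ≈ 0.542 (to 3 d.p.).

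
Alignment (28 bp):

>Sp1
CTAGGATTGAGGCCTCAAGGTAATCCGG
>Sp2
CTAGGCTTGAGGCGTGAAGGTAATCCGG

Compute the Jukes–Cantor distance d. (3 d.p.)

0.116

The sequences differ at 3 of 28 sites (6, 14, 16), so p = 3/28 ≈ 0.107143.
d = −(3/4) ln(1 − 4p/3) = −0.75 ln(1 − 0.142857) = −0.75 ln(0.857143)
  = −0.75 × (-0.154151) = 0.115613 substitutions/site.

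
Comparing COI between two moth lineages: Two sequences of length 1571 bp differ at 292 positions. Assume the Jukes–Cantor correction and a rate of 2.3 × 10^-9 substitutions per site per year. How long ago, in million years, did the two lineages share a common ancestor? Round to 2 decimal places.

46.43

p = 292/1571 ≈ 0.185869.
d = −(3/4) ln(1 − 4p/3) = −0.75 ln(1 − 0.247825) = −0.75 ln(0.752175)
  = −0.75 × (-0.284786) = 0.213590 substitutions/site.
Under a molecular clock d = 2μt, so t = d/(2μ) = 0.213590 / (2 × 2.3 × 10^-9) = 46.43 million years.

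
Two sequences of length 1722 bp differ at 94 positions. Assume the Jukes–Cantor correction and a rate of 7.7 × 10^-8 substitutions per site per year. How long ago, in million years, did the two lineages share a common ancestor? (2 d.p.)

0.37

p = 94/1722 ≈ 0.054588.
d = −(3/4) ln(1 − 4p/3) = −0.75 ln(1 − 0.072784) = −0.75 ln(0.927216)
  = −0.75 × (-0.075569) = 0.056677 substitutions/site.
Under a molecular clock d = 2μt, so t = d/(2μ) = 0.056677 / (2 × 7.7 × 10^-8) = 0.37 million years.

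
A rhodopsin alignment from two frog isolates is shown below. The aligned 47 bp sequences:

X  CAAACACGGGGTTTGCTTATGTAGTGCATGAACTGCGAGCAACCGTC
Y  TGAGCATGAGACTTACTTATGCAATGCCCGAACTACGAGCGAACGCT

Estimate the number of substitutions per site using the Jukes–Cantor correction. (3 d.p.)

0.494

The sequences differ at 17 of 47 sites, so p = 17/47 ≈ 0.361702.
d = −(3/4) ln(1 − 4p/3) = −0.75 ln(1 − 0.482269) = −0.75 ln(0.517731)
  = −0.75 × (-0.658299) = 0.493724 substitutions/site.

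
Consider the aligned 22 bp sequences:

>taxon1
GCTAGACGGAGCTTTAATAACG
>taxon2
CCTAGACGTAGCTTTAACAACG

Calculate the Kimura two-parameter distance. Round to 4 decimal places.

Of 22 sites, 1 differences are transitions and 2 are transversions, so P = 1/22 ≈ 0.045455 and Q = 2/22 ≈ 0.090909.
Under the Kimura two-parameter model, d = −½ ln(1 − 2P − Q) − ¼ ln(1 − 2Q).
1 − 2P − Q = 0.818181, giving −½ ln(0.818181) = 0.100336.
1 − 2Q = 0.818182, giving −¼ ln(0.818182) = 0.050168.
d = 0.100336 + 0.050168 = 0.150504.

0.1505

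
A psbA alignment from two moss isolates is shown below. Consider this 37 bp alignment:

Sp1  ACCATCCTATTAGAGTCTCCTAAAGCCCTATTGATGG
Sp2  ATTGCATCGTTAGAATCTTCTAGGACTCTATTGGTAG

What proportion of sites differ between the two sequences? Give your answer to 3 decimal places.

The sequences differ at 16 of 37 positions.
p = 16/37 = 0.432432… ≈ 0.432 (to 3 d.p.).

0.432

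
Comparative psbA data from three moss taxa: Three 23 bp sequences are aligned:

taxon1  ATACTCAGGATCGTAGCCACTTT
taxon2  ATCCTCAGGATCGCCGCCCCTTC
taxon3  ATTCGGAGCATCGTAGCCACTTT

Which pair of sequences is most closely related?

taxon1–taxon2: 5/23 differ, p = 0.217, d = 0.257.
taxon1–taxon3: 4/23 differ, p = 0.174, d = 0.198.
taxon2–taxon3: 8/23 differ, p = 0.348, d = 0.467.
The smallest distance is between taxon1 and taxon3.

taxon1 and taxon3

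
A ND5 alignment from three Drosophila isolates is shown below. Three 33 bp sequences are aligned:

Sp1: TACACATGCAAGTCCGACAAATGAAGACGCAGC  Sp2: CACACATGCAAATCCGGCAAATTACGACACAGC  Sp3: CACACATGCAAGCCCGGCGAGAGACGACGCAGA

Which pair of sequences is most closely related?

Sp1 and Sp2

Sp1–Sp2: 6/33 differ, p = 0.182, d = 0.208.
Sp1–Sp3: 8/33 differ, p = 0.242, d = 0.293.
Sp2–Sp3: 8/33 differ, p = 0.242, d = 0.293.
The smallest distance is between Sp1 and Sp2.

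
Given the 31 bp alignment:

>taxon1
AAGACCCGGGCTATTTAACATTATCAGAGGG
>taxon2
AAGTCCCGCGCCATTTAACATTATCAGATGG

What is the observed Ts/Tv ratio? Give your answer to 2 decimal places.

0.33

Transitions are A↔G and C↔T; transversions are all other mismatches.
Transitions: 1. Transversions: 3.
R = 1/3 = 0.333333… ≈ 0.33 (to 2 d.p.).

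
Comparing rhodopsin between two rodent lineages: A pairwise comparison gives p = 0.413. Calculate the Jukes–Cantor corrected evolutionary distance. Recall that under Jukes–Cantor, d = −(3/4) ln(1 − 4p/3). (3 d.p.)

0.600

d = −(3/4) ln(1 − 4p/3) = −0.75 ln(1 − 0.550667) = −0.75 ln(0.449333)
  = −0.75 × (-0.799991) = 0.599993 substitutions/site.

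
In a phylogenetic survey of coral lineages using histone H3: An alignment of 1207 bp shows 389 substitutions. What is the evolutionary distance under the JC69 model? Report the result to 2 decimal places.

p = 389/1207 ≈ 0.322287.
d = −(3/4) ln(1 − 4p/3) = −0.75 ln(1 − 0.429716) = −0.75 ln(0.570284)
  = −0.75 × (-0.561621) = 0.421216 substitutions/site.

0.42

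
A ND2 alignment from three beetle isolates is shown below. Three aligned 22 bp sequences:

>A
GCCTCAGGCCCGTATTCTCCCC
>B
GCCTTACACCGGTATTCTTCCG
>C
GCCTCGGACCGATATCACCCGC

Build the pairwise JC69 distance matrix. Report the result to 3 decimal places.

A–B: 6/22 sites differ → p ≈ 0.272727, d = −0.75 ln(1 − 0.363636) = 0.338988 ≈ 0.339.
A–C: 8/22 sites differ → p ≈ 0.363636, d = −0.75 ln(1 − 0.484848) = 0.497470 ≈ 0.497.
B–C: 10/22 sites differ → p ≈ 0.454545, d = −0.75 ln(1 − 0.60606) = 0.698667 ≈ 0.699.

d(A,B) = 0.339, d(A,C) = 0.497, d(B,C) = 0.699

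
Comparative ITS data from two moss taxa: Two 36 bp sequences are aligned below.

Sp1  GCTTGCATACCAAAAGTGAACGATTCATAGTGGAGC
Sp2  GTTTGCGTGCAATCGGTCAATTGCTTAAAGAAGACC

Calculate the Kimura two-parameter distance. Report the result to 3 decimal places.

Of 36 sites, 9 differences are transitions and 8 are transversions, so P = 9/36 = 0.25 and Q = 8/36 ≈ 0.222222.
Under the Kimura two-parameter model, d = −½ ln(1 − 2P − Q) − ¼ ln(1 − 2Q).
1 − 2P − Q = 0.277778, giving −½ ln(0.277778) = 0.640467.
1 − 2Q = 0.555556, giving −¼ ln(0.555556) = 0.146946.
d = 0.640467 + 0.146946 = 0.787413.

0.787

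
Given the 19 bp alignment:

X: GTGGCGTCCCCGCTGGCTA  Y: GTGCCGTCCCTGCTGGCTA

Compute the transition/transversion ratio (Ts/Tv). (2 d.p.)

Transitions are A↔G and C↔T; transversions are all other mismatches.
Transitions: 1. Transversions: 1.
R = 1/1 = 1.00.

1.00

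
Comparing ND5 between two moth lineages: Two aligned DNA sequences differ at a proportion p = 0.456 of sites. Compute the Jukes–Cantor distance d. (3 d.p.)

0.702

d = −(3/4) ln(1 − 4p/3) = −0.75 ln(1 − 0.608) = −0.75 ln(0.392)
  = −0.75 × (-0.936493) = 0.702370 substitutions/site.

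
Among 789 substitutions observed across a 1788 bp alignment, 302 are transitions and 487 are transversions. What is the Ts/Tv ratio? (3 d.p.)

0.620

R = 302/487 = 0.620123… ≈ 0.620 (to 3 d.p.).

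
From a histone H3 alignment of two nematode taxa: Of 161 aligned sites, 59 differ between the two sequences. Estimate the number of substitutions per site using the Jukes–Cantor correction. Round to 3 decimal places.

p = 59/161 ≈ 0.36646.
d = −(3/4) ln(1 − 4p/3) = −0.75 ln(1 − 0.488613) = −0.75 ln(0.511387)
  = −0.75 × (-0.670629) = 0.502972 substitutions/site.

0.503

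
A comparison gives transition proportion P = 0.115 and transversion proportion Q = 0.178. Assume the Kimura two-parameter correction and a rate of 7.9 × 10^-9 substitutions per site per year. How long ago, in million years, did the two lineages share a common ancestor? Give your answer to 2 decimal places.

23.55

Under the Kimura two-parameter model, d = −½ ln(1 − 2P − Q) − ¼ ln(1 − 2Q).
1 − 2P − Q = 0.592, giving −½ ln(0.592) = 0.262124.
1 − 2Q = 0.644, giving −¼ ln(0.644) = 0.110014.
d = 0.262124 + 0.110014 = 0.372138.
Under a molecular clock d = 2μt, so t = d/(2μ) = 0.372138 / (2 × 7.9 × 10^-9) = 23.55 million years.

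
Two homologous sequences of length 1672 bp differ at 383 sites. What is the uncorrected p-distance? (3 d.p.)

p = 383/1672 = 0.229066… ≈ 0.229 (to 3 d.p.).

0.229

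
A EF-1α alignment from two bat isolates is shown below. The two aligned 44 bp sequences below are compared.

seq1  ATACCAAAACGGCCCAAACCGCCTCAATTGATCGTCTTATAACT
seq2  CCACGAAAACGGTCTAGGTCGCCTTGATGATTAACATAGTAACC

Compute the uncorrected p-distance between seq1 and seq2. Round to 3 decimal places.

0.455

The sequences differ at 20 of 44 positions.
p = 20/44 = 0.454545… ≈ 0.455 (to 3 d.p.).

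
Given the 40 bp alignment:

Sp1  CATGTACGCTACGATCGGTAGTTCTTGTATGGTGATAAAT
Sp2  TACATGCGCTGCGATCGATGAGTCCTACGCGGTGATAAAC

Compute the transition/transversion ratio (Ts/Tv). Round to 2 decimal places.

Transitions are A↔G and C↔T; transversions are all other mismatches.
Transitions: 14. Transversions: 1.
R = 14/1 = 14.00.

14.00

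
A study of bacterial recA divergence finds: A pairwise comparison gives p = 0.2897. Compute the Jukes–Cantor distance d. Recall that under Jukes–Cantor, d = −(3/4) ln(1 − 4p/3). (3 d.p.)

0.366

d = −(3/4) ln(1 − 4p/3) = −0.75 ln(1 − 0.386267) = −0.75 ln(0.613733)
  = −0.75 × (-0.488195) = 0.366146 substitutions/site.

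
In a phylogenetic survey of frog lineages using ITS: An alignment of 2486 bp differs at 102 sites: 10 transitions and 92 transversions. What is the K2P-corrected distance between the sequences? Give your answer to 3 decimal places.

0.042

P = 10/2486 ≈ 0.004023 and Q = 92/2486 ≈ 0.037007.
Under the Kimura two-parameter model, d = −½ ln(1 − 2P − Q) − ¼ ln(1 − 2Q).
1 − 2P − Q = 0.954947, giving −½ ln(0.954947) = 0.023050.
1 − 2Q = 0.925986, giving −¼ ln(0.925986) = 0.019224.
d = 0.023050 + 0.019224 = 0.042274.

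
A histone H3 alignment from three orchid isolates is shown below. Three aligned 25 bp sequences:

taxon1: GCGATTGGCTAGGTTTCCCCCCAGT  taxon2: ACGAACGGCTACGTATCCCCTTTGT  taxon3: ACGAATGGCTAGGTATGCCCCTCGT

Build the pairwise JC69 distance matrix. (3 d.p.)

taxon1–taxon2: 8/25 sites differ → p = 0.32, d = −0.75 ln(1 − 0.426667) = 0.417216 ≈ 0.417.
taxon1–taxon3: 6/25 sites differ → p = 0.24, d = −0.75 ln(1 − 0.32) = 0.289247 ≈ 0.289.
taxon2–taxon3: 5/25 sites differ → p = 0.2, d = −0.75 ln(1 − 0.266667) = 0.232617 ≈ 0.233.

d(taxon1,taxon2) = 0.417, d(taxon1,taxon3) = 0.289, d(taxon2,taxon3) = 0.233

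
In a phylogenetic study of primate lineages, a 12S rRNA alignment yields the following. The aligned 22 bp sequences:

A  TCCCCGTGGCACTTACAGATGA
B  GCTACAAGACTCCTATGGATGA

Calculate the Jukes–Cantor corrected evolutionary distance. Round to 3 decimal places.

The sequences differ at 10 of 22 sites (1, 3, 4, 6, 7, 9, 11, 13, 16, 17), so p = 10/22 ≈ 0.454545.
d = −(3/4) ln(1 − 4p/3) = −0.75 ln(1 − 0.60606) = −0.75 ln(0.39394)
  = −0.75 × (-0.931557) = 0.698668 substitutions/site.

0.699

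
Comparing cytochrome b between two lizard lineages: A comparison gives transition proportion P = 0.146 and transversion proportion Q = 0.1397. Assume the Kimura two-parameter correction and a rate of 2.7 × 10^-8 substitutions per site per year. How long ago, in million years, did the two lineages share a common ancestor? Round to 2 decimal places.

Under the Kimura two-parameter model, d = −½ ln(1 − 2P − Q) − ¼ ln(1 − 2Q).
1 − 2P − Q = 0.5683, giving −½ ln(0.5683) = 0.282553.
1 − 2Q = 0.7206, giving −¼ ln(0.7206) = 0.081918.
d = 0.282553 + 0.081918 = 0.364471.
Under a molecular clock d = 2μt, so t = d/(2μ) = 0.364471 / (2 × 2.7 × 10^-8) = 6.75 million years.

6.75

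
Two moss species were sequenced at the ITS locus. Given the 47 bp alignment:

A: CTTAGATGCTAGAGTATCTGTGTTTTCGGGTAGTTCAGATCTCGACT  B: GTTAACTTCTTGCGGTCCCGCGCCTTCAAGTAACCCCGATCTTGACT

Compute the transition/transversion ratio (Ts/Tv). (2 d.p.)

1.50

Transitions are A↔G and C↔T; transversions are all other mismatches.
Transitions: 12. Transversions: 8.
R = 12/8 = 1.50.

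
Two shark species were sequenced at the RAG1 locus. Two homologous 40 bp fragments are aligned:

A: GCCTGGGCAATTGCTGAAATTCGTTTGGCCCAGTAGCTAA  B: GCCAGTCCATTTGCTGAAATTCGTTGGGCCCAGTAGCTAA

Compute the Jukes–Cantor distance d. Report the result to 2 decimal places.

0.14

The sequences differ at 5 of 40 sites (4, 6, 7, 10, 26), so p = 5/40 = 0.125.
d = −(3/4) ln(1 − 4p/3) = −0.75 ln(1 − 0.166667) = −0.75 ln(0.833333)
  = −0.75 × (-0.182322) = 0.136742 substitutions/site.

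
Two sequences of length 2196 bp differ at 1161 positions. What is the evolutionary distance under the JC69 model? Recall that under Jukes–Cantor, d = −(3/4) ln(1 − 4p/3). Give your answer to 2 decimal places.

0.92

p = 1161/2196 ≈ 0.528689.
d = −(3/4) ln(1 − 4p/3) = −0.75 ln(1 − 0.704919) = −0.75 ln(0.295081)
  = −0.75 × (-1.220505) = 0.915379 substitutions/site.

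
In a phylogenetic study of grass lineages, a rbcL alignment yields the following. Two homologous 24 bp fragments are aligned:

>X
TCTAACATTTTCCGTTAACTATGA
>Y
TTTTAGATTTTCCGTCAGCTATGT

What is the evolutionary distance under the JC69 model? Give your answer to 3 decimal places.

0.304

The sequences differ at 6 of 24 sites (2, 4, 6, 16, 18, 24), so p = 6/24 = 0.25.
d = −(3/4) ln(1 − 4p/3) = −0.75 ln(1 − 0.333333) = −0.75 ln(0.666667)
  = −0.75 × (-0.405465) = 0.304099 substitutions/site.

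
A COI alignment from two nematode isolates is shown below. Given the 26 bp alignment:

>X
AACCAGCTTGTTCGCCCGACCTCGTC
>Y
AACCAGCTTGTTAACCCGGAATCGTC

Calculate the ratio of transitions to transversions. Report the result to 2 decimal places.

Transitions are A↔G and C↔T; transversions are all other mismatches.
Transitions: 2. Transversions: 3.
R = 2/3 = 0.666666… ≈ 0.67 (to 2 d.p.).

0.67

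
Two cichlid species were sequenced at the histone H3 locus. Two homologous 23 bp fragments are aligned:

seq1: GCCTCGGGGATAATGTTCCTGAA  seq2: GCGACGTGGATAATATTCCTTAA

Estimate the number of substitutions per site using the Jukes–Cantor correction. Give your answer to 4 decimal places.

The sequences differ at 5 of 23 sites (3, 4, 7, 15, 21), so p = 5/23 ≈ 0.217391.
d = −(3/4) ln(1 − 4p/3) = −0.75 ln(1 − 0.289855) = −0.75 ln(0.710145)
  = −0.75 × (-0.342286) = 0.256715 substitutions/site.

0.2567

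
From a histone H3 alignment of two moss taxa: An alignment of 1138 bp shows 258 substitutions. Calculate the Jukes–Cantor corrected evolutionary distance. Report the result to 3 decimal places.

0.270

p = 258/1138 ≈ 0.226714.
d = −(3/4) ln(1 − 4p/3) = −0.75 ln(1 − 0.302285) = −0.75 ln(0.697715)
  = −0.75 × (-0.359945) = 0.269959 substitutions/site.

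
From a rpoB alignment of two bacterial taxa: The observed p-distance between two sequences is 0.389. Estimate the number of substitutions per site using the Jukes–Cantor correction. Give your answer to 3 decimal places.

0.548

d = −(3/4) ln(1 − 4p/3) = −0.75 ln(1 − 0.518667) = −0.75 ln(0.481333)
  = −0.75 × (-0.731196) = 0.548397 substitutions/site.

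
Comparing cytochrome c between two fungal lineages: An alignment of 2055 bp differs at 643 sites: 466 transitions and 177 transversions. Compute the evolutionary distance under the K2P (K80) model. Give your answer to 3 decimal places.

P = 466/2055 ≈ 0.226764 and Q = 177/2055 ≈ 0.086131.
Under the Kimura two-parameter model, d = −½ ln(1 − 2P − Q) − ¼ ln(1 − 2Q).
1 − 2P − Q = 0.460341, giving −½ ln(0.460341) = 0.387894.
1 − 2Q = 0.827738, giving −¼ ln(0.827738) = 0.047265.
d = 0.387894 + 0.047265 = 0.435159.

0.435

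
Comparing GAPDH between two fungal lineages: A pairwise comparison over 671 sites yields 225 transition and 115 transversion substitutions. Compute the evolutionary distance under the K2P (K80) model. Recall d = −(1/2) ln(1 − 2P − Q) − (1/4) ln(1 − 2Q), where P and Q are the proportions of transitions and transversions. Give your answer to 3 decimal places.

P = 225/671 ≈ 0.33532 and Q = 115/671 ≈ 0.171386.
Under the Kimura two-parameter model, d = −½ ln(1 − 2P − Q) − ¼ ln(1 − 2Q).
1 − 2P − Q = 0.157974, giving −½ ln(0.157974) = 0.922662.
1 − 2Q = 0.657228, giving −¼ ln(0.657228) = 0.104931.
d = 0.922662 + 0.104931 = 1.027593.

1.028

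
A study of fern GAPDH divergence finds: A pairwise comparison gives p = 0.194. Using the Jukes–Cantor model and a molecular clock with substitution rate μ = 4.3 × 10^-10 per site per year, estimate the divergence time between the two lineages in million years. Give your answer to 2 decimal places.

d = −(3/4) ln(1 − 4p/3) = −0.75 ln(1 − 0.258667) = −0.75 ln(0.741333)
  = −0.75 × (-0.299305) = 0.224479 substitutions/site.
Under a molecular clock d = 2μt, so t = d/(2μ) = 0.224479 / (2 × 4.3 × 10^-10) = 261.02 million years.

261.02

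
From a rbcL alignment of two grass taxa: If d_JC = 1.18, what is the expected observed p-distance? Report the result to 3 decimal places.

0.594

p = (3/4)(1 − e^(−4d/3)) = 0.75 × (1 − e^(-1.573333)) = 0.75 × (1 − 0.207353) = 0.594485.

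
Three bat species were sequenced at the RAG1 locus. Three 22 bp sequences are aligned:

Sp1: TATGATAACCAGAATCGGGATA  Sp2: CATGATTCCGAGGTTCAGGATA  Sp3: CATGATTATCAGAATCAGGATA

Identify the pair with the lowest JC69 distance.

Sp1 and Sp3

Sp1–Sp2: 7/22 differ, p = 0.318, d = 0.414.
Sp1–Sp3: 4/22 differ, p = 0.182, d = 0.208.
Sp2–Sp3: 5/22 differ, p = 0.227, d = 0.271.
The smallest distance is between Sp1 and Sp3.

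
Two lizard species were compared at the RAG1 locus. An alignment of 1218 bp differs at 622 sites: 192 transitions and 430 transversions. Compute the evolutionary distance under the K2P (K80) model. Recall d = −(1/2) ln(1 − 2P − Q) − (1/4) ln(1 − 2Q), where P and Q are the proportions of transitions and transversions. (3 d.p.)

P = 192/1218 ≈ 0.157635 and Q = 430/1218 ≈ 0.353038.
Under the Kimura two-parameter model, d = −½ ln(1 − 2P − Q) − ¼ ln(1 − 2Q).
1 − 2P − Q = 0.331692, giving −½ ln(0.331692) = 0.551774.
1 − 2Q = 0.293924, giving −¼ ln(0.293924) = 0.306109.
d = 0.551774 + 0.306109 = 0.857883.

0.858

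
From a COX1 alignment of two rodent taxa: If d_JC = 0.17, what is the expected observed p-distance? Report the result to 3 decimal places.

p = (3/4)(1 − e^(−4d/3)) = 0.75 × (1 − e^(-0.226667)) = 0.75 × (1 − 0.797186) = 0.152111.

0.152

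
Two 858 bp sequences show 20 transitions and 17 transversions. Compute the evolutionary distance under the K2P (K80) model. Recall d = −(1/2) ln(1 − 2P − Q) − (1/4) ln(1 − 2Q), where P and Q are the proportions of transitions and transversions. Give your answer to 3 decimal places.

0.044

P = 20/858 ≈ 0.02331 and Q = 17/858 ≈ 0.019814.
Under the Kimura two-parameter model, d = −½ ln(1 − 2P − Q) − ¼ ln(1 − 2Q).
1 − 2P − Q = 0.933566, giving −½ ln(0.933566) = 0.034372.
1 − 2Q = 0.960372, giving −¼ ln(0.960372) = 0.010109.
d = 0.034372 + 0.010109 = 0.044481.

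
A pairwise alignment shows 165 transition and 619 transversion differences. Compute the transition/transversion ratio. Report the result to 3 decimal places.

R = 165/619 = 0.266558… ≈ 0.267 (to 3 d.p.).

0.267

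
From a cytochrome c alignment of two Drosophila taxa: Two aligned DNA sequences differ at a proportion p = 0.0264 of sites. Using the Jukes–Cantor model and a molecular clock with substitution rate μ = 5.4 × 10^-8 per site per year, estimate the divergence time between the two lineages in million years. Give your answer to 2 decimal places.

0.25

d = −(3/4) ln(1 − 4p/3) = −0.75 ln(1 − 0.0352) = −0.75 ln(0.9648)
  = −0.75 × (-0.035834) = 0.026876 substitutions/site.
Under a molecular clock d = 2μt, so t = d/(2μ) = 0.026876 / (2 × 5.4 × 10^-8) = 0.25 million years.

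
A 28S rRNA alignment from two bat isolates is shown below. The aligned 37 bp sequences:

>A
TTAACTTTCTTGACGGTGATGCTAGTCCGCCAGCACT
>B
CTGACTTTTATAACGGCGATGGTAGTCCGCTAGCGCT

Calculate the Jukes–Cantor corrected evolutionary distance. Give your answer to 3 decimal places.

The sequences differ at 9 of 37 sites (1, 3, 9, 10, 12, 17, 22, 31, 35), so p = 9/37 ≈ 0.243243.
d = −(3/4) ln(1 − 4p/3) = −0.75 ln(1 − 0.324324) = −0.75 ln(0.675676)
  = −0.75 × (-0.392042) = 0.294032 substitutions/site.

0.294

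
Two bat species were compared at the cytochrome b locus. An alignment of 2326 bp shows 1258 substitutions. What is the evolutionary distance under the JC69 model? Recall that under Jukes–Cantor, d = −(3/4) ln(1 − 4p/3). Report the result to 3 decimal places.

0.958

p = 1258/2326 ≈ 0.540843.
d = −(3/4) ln(1 − 4p/3) = −0.75 ln(1 − 0.721124) = −0.75 ln(0.278876)
  = −0.75 × (-1.276988) = 0.957741 substitutions/site.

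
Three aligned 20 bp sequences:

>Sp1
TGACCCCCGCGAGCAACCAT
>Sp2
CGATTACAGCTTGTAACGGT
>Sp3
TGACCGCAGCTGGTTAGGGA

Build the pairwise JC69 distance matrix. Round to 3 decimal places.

Sp1–Sp2: 10/20 sites differ → p = 0.5, d = −0.75 ln(1 − 0.666667) = 0.823960 ≈ 0.824.
Sp1–Sp3: 10/20 sites differ → p = 0.5, d = −0.75 ln(1 − 0.666667) = 0.823960 ≈ 0.824.
Sp2–Sp3: 8/20 sites differ → p = 0.4, d = −0.75 ln(1 − 0.533333) = 0.571605 ≈ 0.572.

d(Sp1,Sp2) = 0.824, d(Sp1,Sp3) = 0.824, d(Sp2,Sp3) = 0.572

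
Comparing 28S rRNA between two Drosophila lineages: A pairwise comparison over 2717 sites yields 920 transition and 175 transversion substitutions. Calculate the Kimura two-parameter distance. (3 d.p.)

P = 920/2717 ≈ 0.338609 and Q = 175/2717 ≈ 0.064409.
Under the Kimura two-parameter model, d = −½ ln(1 − 2P − Q) − ¼ ln(1 − 2Q).
1 − 2P − Q = 0.258373, giving −½ ln(0.258373) = 0.676676.
1 − 2Q = 0.871182, giving −¼ ln(0.871182) = 0.034476.
d = 0.676676 + 0.034476 = 0.711152.

0.711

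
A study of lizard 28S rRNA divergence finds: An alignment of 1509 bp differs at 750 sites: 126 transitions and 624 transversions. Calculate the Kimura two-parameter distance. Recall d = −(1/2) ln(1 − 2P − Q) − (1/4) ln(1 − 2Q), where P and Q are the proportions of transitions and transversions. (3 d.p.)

P = 126/1509 ≈ 0.083499 and Q = 624/1509 ≈ 0.413519.
Under the Kimura two-parameter model, d = −½ ln(1 − 2P − Q) − ¼ ln(1 − 2Q).
1 − 2P − Q = 0.419483, giving −½ ln(0.419483) = 0.434366.
1 − 2Q = 0.172962, giving −¼ ln(0.172962) = 0.438671.
d = 0.434366 + 0.438671 = 0.873037.

0.873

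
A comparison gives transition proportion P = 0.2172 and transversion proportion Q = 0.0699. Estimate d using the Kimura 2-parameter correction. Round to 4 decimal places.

Under the Kimura two-parameter model, d = −½ ln(1 − 2P − Q) − ¼ ln(1 − 2Q).
1 − 2P − Q = 0.4957, giving −½ ln(0.4957) = 0.350892.
1 − 2Q = 0.8602, giving −¼ ln(0.8602) = 0.037648.
d = 0.350892 + 0.037648 = 0.388540.

0.3885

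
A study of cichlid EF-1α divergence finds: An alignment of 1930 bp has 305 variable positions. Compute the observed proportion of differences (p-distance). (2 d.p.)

0.16

p = 305/1930 = 0.158031… ≈ 0.16 (to 2 d.p.).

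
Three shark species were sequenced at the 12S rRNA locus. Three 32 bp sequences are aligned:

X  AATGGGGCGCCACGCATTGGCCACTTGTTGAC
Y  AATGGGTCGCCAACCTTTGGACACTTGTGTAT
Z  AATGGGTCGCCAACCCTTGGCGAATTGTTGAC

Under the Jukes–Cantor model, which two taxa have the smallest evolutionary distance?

X–Y: 8/32 differ, p = 0.250, d = 0.304.
X–Z: 6/32 differ, p = 0.188, d = 0.216.
Y–Z: 7/32 differ, p = 0.219, d = 0.259.
The smallest distance is between X and Z.

X and Z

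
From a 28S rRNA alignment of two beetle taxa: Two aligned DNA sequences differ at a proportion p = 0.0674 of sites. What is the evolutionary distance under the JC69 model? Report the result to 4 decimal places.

0.0706

d = −(3/4) ln(1 − 4p/3) = −0.75 ln(1 − 0.089867) = −0.75 ln(0.910133)
  = −0.75 × (-0.094165) = 0.070624 substitutions/site.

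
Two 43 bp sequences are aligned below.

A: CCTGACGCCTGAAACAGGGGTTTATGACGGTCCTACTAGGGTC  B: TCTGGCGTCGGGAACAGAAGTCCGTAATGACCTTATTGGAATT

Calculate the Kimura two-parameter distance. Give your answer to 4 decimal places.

1.1994

Of 43 sites, 19 differences are transitions and 1 are transversions, so P = 19/43 ≈ 0.44186 and Q = 1/43 ≈ 0.023256.
Under the Kimura two-parameter model, d = −½ ln(1 − 2P − Q) − ¼ ln(1 − 2Q).
1 − 2P − Q = 0.093024, giving −½ ln(0.093024) = 1.187449.
1 − 2Q = 0.953488, giving −¼ ln(0.953488) = 0.011907.
d = 1.187449 + 0.011907 = 1.199356.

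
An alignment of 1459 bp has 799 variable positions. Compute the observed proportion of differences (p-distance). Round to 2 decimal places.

0.55

p = 799/1459 = 0.547635… ≈ 0.55 (to 2 d.p.).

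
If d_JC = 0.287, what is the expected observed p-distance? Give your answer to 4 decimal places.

p = (3/4)(1 − e^(−4d/3)) = 0.75 × (1 − e^(-0.382667)) = 0.75 × (1 − 0.682040) = 0.238470.

0.2385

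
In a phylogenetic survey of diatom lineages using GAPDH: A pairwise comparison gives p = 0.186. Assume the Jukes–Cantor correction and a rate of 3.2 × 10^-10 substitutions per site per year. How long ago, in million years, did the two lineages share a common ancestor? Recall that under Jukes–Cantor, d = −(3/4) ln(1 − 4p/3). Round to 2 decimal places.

d = −(3/4) ln(1 − 4p/3) = −0.75 ln(1 − 0.248) = −0.75 ln(0.752)
  = −0.75 × (-0.285019) = 0.213764 substitutions/site.
Under a molecular clock d = 2μt, so t = d/(2μ) = 0.213764 / (2 × 3.2 × 10^-10) = 334.01 million years.

334.01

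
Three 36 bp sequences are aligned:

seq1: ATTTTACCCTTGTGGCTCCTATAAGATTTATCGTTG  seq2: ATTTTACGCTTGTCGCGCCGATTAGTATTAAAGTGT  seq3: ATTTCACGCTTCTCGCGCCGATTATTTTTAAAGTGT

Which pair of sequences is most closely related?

seq1–seq2: 11/36 differ, p = 0.306, d = 0.392.
seq1–seq3: 13/36 differ, p = 0.361, d = 0.493.
seq2–seq3: 4/36 differ, p = 0.111, d = 0.120.
The smallest distance is between seq2 and seq3.

seq2 and seq3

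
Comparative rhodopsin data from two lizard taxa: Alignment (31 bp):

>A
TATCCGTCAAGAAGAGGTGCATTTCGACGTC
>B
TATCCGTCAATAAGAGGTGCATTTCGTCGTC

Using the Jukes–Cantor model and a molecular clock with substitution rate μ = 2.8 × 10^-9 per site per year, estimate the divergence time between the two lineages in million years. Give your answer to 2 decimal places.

12.05

The sequences differ at 2 of 31 sites (11, 27), so p = 2/31 ≈ 0.064516.
d = −(3/4) ln(1 − 4p/3) = −0.75 ln(1 − 0.086021) = −0.75 ln(0.913979)
  = −0.75 × (-0.089948) = 0.067461 substitutions/site.
Under a molecular clock d = 2μt, so t = d/(2μ) = 0.067461 / (2 × 2.8 × 10^-9) = 12.05 million years.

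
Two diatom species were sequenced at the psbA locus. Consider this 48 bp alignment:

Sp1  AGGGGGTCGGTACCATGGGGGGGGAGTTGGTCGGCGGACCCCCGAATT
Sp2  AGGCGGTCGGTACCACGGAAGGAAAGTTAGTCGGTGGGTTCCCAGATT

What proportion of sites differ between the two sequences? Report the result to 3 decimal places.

The sequences differ at 13 of 48 positions.
p = 13/48 = 0.270833… ≈ 0.271 (to 3 d.p.).

0.271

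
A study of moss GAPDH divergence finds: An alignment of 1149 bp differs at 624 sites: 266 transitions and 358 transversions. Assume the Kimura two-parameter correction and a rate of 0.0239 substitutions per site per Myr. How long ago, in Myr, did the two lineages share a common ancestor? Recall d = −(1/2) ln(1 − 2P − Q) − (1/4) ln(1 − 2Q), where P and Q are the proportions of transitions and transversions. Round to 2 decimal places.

20.69

P = 266/1149 ≈ 0.231506 and Q = 358/1149 ≈ 0.311575.
Under the Kimura two-parameter model, d = −½ ln(1 − 2P − Q) − ¼ ln(1 − 2Q).
1 − 2P − Q = 0.225413, giving −½ ln(0.225413) = 0.744911.
1 − 2Q = 0.37685, giving −¼ ln(0.37685) = 0.243977.
d = 0.744911 + 0.243977 = 0.988888.
Under a molecular clock d = 2μt, so t = d/(2μ) = 0.988888 / (2 × 0.0239) = 20.69 Myr.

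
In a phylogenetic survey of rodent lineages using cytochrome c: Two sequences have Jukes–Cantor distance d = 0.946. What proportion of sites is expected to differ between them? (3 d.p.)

0.538

p = (3/4)(1 − e^(−4d/3)) = 0.75 × (1 − e^(-1.261333)) = 0.75 × (1 − 0.283276) = 0.537543.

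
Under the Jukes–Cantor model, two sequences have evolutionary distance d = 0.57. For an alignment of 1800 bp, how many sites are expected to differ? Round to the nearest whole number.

719

Invert JC69: p = (3/4)(1 − e^(−4d/3)) = 0.75 × (1 − e^(-0.76)) = 0.75 × (1 − 0.467666) = 0.399251.
Expected differing sites = pL ≈ 0.399251 × 1800 = 718.6518 ≈ 719.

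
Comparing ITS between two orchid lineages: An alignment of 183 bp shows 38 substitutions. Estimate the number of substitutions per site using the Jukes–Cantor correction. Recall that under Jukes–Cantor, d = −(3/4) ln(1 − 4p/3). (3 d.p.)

0.243

p = 38/183 ≈ 0.20765.
d = −(3/4) ln(1 − 4p/3) = −0.75 ln(1 − 0.276867) = −0.75 ln(0.723133)
  = −0.75 × (-0.324162) = 0.243122 substitutions/site.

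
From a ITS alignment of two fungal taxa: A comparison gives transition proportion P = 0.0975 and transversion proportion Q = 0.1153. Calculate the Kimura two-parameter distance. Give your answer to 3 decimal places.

0.251

Under the Kimura two-parameter model, d = −½ ln(1 − 2P − Q) − ¼ ln(1 − 2Q).
1 − 2P − Q = 0.6897, giving −½ ln(0.6897) = 0.185749.
1 − 2Q = 0.7694, giving −¼ ln(0.7694) = 0.065536.
d = 0.185749 + 0.065536 = 0.251285.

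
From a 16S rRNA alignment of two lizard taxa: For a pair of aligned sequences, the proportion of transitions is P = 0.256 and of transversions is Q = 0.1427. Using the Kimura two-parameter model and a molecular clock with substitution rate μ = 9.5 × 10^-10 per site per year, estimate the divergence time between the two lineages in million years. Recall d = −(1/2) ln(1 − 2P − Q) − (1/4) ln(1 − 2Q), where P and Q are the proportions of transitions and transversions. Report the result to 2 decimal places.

Under the Kimura two-parameter model, d = −½ ln(1 − 2P − Q) − ¼ ln(1 − 2Q).
1 − 2P − Q = 0.3453, giving −½ ln(0.3453) = 0.531671.
1 − 2Q = 0.7146, giving −¼ ln(0.7146) = 0.084008.
d = 0.531671 + 0.084008 = 0.615679.
Under a molecular clock d = 2μt, so t = d/(2μ) = 0.615679 / (2 × 9.5 × 10^-10) = 324.04 million years.

324.04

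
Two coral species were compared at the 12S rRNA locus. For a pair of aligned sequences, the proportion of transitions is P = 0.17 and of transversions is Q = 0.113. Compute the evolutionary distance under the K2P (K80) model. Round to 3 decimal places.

0.366

Under the Kimura two-parameter model, d = −½ ln(1 − 2P − Q) − ¼ ln(1 − 2Q).
1 − 2P − Q = 0.547, giving −½ ln(0.547) = 0.301653.
1 − 2Q = 0.774, giving −¼ ln(0.774) = 0.064046.
d = 0.301653 + 0.064046 = 0.365699.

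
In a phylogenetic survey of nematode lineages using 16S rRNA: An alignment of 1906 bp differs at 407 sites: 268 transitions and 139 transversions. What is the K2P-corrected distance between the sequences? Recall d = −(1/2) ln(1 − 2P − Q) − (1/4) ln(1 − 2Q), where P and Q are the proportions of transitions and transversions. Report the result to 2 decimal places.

P = 268/1906 ≈ 0.140609 and Q = 139/1906 ≈ 0.072928.
Under the Kimura two-parameter model, d = −½ ln(1 − 2P − Q) − ¼ ln(1 − 2Q).
1 − 2P − Q = 0.645854, giving −½ ln(0.645854) = 0.218591.
1 − 2Q = 0.854144, giving −¼ ln(0.854144) = 0.039414.
d = 0.218591 + 0.039414 = 0.258005.

0.26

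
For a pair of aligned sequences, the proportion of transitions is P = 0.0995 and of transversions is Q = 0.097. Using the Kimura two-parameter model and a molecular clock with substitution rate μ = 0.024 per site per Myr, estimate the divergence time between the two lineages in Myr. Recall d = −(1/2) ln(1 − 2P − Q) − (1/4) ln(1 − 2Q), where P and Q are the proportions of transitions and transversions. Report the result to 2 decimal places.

4.78

Under the Kimura two-parameter model, d = −½ ln(1 − 2P − Q) − ¼ ln(1 − 2Q).
1 − 2P − Q = 0.704, giving −½ ln(0.704) = 0.175488.
1 − 2Q = 0.806, giving −¼ ln(0.806) = 0.053918.
d = 0.175488 + 0.053918 = 0.229406.
Under a molecular clock d = 2μt, so t = d/(2μ) = 0.229406 / (2 × 0.024) = 4.78 Myr.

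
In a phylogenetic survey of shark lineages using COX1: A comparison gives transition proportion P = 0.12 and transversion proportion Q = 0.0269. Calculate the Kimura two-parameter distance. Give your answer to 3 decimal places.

0.169

Under the Kimura two-parameter model, d = −½ ln(1 − 2P − Q) − ¼ ln(1 − 2Q).
1 − 2P − Q = 0.7331, giving −½ ln(0.7331) = 0.155237.
1 − 2Q = 0.9462, giving −¼ ln(0.9462) = 0.013825.
d = 0.155237 + 0.013825 = 0.169062.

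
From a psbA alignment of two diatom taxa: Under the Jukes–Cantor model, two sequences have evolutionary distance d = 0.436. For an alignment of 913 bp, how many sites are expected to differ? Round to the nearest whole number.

Invert JC69: p = (3/4)(1 − e^(−4d/3)) = 0.75 × (1 − e^(-0.581333)) = 0.75 × (1 − 0.559153) = 0.330635.
Expected differing sites = pL ≈ 0.330635 × 913 = 301.869755 ≈ 302.

302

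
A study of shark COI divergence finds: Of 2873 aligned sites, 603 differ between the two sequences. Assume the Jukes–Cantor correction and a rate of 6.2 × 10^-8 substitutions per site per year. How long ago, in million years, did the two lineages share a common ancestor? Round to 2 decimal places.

1.99

p = 603/2873 ≈ 0.209885.
d = −(3/4) ln(1 − 4p/3) = −0.75 ln(1 − 0.279847) = −0.75 ln(0.720153)
  = −0.75 × (-0.328292) = 0.246219 substitutions/site.
Under a molecular clock d = 2μt, so t = d/(2μ) = 0.246219 / (2 × 6.2 × 10^-8) = 1.99 million years.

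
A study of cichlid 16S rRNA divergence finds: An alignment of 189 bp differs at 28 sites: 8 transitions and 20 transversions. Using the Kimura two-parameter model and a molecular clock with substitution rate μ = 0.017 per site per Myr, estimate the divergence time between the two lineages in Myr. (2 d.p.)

P = 8/189 ≈ 0.042328 and Q = 20/189 ≈ 0.10582.
Under the Kimura two-parameter model, d = −½ ln(1 − 2P − Q) − ¼ ln(1 − 2Q).
1 − 2P − Q = 0.809524, giving −½ ln(0.809524) = 0.105654.
1 − 2Q = 0.78836, giving −¼ ln(0.78836) = 0.059450.
d = 0.105654 + 0.059450 = 0.165104.
Under a molecular clock d = 2μt, so t = d/(2μ) = 0.165104 / (2 × 0.017) = 4.86 Myr.

4.86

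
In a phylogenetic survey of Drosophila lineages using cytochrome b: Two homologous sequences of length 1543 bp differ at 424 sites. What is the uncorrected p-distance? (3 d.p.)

p = 424/1543 = 0.274789… ≈ 0.275 (to 3 d.p.).

0.275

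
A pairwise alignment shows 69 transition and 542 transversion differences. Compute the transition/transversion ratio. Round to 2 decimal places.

R = 69/542 = 0.127306… ≈ 0.13 (to 2 d.p.).

0.13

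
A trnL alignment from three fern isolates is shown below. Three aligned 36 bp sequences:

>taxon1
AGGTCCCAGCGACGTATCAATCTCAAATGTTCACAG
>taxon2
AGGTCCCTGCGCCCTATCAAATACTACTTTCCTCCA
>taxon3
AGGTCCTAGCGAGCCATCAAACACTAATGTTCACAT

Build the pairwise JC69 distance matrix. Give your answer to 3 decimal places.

d(taxon1,taxon2) = 0.493, d(taxon1,taxon3) = 0.264, d(taxon2,taxon3) = 0.441

taxon1–taxon2: 13/36 sites differ → p ≈ 0.361111, d = −0.75 ln(1 − 0.481481) = 0.492584 ≈ 0.493.
taxon1–taxon3: 8/36 sites differ → p ≈ 0.222222, d = −0.75 ln(1 − 0.296296) = 0.263548 ≈ 0.264.
taxon2–taxon3: 12/36 sites differ → p ≈ 0.333333, d = −0.75 ln(1 − 0.444444) = 0.440839 ≈ 0.441.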